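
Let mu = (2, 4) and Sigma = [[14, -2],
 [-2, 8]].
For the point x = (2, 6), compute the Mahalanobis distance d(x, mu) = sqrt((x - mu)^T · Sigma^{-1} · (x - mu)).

Step 1 — centre the observation: (x - mu) = (0, 2).

Step 2 — invert Sigma. det(Sigma) = 14·8 - (-2)² = 108.
  Sigma^{-1} = (1/det) · [[d, -b], [-b, a]] = [[0.0741, 0.0185],
 [0.0185, 0.1296]].

Step 3 — form the quadratic (x - mu)^T · Sigma^{-1} · (x - mu):
  Sigma^{-1} · (x - mu) = (0.037, 0.2593).
  (x - mu)^T · [Sigma^{-1} · (x - mu)] = (0)·(0.037) + (2)·(0.2593) = 0.5185.

Step 4 — take square root: d = √(0.5185) ≈ 0.7201.

d(x, mu) = √(0.5185) ≈ 0.7201


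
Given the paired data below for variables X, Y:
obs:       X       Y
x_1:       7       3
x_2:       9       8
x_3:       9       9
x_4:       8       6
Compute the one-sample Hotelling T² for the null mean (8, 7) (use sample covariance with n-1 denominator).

Step 1 — sample mean vector:
  mean(X) = (7 + 9 + 9 + 8) / 4 = 33/4 = 8.25
  mean(Y) = (3 + 8 + 9 + 6) / 4 = 26/4 = 6.5
  x̄ = (8.25, 6.5),  deviation x̄ - mu_0 = (8.25, 6.5) - (8, 7) = (0.25, -0.5).

Step 2 — sample covariance matrix, S[i,j] = (1/(n-1)) · Σ_k (x_{k,i} - mean_i) · (x_{k,j} - mean_j), divisor n-1 = 3:
  S[X,X] = ((-1.25)·(-1.25) + (0.75)·(0.75) + (0.75)·(0.75) + (-0.25)·(-0.25)) / 3 = 2.75/3 = 0.9167
  S[X,Y] = ((-1.25)·(-3.5) + (0.75)·(1.5) + (0.75)·(2.5) + (-0.25)·(-0.5)) / 3 = 7.5/3 = 2.5
  S[Y,Y] = ((-3.5)·(-3.5) + (1.5)·(1.5) + (2.5)·(2.5) + (-0.5)·(-0.5)) / 3 = 21/3 = 7
  S = [[0.9167, 2.5],
 [2.5, 7]].

Step 3 — invert S. det(S) = 0.9167·7 - (2.5)² = 0.1667.
  S^{-1} = (1/det) · [[d, -b], [-b, a]] = [[42, -15],
 [-15, 5.5]].

Step 4 — quadratic form (x̄ - mu_0)^T · S^{-1} · (x̄ - mu_0):
  S^{-1} · (x̄ - mu_0) = (18, -6.5),
  (x̄ - mu_0)^T · [...] = (0.25)·(18) + (-0.5)·(-6.5) = 7.75.

Step 5 — scale by n: T² = 4 · 7.75 = 31.

T² ≈ 31


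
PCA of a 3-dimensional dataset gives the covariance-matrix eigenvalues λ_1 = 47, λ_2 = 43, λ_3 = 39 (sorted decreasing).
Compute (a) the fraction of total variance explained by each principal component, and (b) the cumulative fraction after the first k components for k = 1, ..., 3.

Step 1 — total variance = trace(Sigma) = Σ λ_i = 47 + 43 + 39 = 129.

Step 2 — fraction explained by component i = λ_i / Σ λ:
  PC1: 47/129 = 0.3643
  PC2: 43/129 = 0.3333
  PC3: 39/129 = 0.3023

Step 3 — cumulative fraction after k components = (λ_1 + ... + λ_k) / Σ λ:
  k = 1: 47/129 = 0.3643
  k = 2: (47 + 43)/129 = 90/129 = 0.6977
  k = 3: (47 + 43 + 39)/129 = 129/129 = 1

Summary (fraction, with percent):

explained: PC1 0.3643 (36.43%), PC2 0.3333 (33.33%), PC3 0.3023 (30.23%);  cumulative: 0.3643, 0.6977, 1


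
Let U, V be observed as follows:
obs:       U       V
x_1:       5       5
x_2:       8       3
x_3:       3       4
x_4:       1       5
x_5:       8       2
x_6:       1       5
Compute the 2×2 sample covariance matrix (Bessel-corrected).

Step 1 — column means:
  mean(U) = (5 + 8 + 3 + 1 + 8 + 1) / 6 = 26/6 = 4.3333
  mean(V) = (5 + 3 + 4 + 5 + 2 + 5) / 6 = 24/6 = 4

Step 2 — sample covariance S[i,j] = (1/(n-1)) · Σ_k (x_{k,i} - mean_i) · (x_{k,j} - mean_j), with n-1 = 5.
  S[U,U] = ((0.6667)·(0.6667) + (3.6667)·(3.6667) + (-1.3333)·(-1.3333) + (-3.3333)·(-3.3333) + (3.6667)·(3.6667) + (-3.3333)·(-3.3333)) / 5 = 51.3333/5 = 10.2667
  S[U,V] = ((0.6667)·(1) + (3.6667)·(-1) + (-1.3333)·(0) + (-3.3333)·(1) + (3.6667)·(-2) + (-3.3333)·(1)) / 5 = -17/5 = -3.4
  S[V,V] = ((1)·(1) + (-1)·(-1) + (0)·(0) + (1)·(1) + (-2)·(-2) + (1)·(1)) / 5 = 8/5 = 1.6

S is symmetric (S[j,i] = S[i,j]). Assembling:

S = [[10.2667, -3.4],
 [-3.4, 1.6]]


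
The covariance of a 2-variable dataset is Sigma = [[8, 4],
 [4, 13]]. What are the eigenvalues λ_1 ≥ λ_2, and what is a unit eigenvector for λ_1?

Step 1 — characteristic polynomial of 2×2 Sigma:
  det(Sigma - λI) = λ² - trace · λ + det = 0.
  trace = 8 + 13 = 21, det = 8·13 - (4)² = 88.
Step 2 — discriminant:
  Δ = trace² - 4·det = 441 - 352 = 89.
Step 3 — eigenvalues:
  λ = (trace ± √Δ)/2 = (21 ± 9.434)/2,
  λ_1 = 15.217,  λ_2 = 5.783.

Step 4 — unit eigenvector for λ_1: solve (Sigma - λ_1 I)v = 0. First row:
  (8 - 15.217)·v_x + (4)·v_y = 0, i.e. (-7.217)·v_x + (4)·v_y = 0,
  so v ∝ (b, λ_1 - a) = (4, 7.217) = u.
  ||u|| = √((4)² + (7.217)²) = √(68.085) ≈ 8.2514,
  v_1 = u/||u|| ≈ (0.4848, 0.8746) (||v_1|| = 1).

λ_1 = 15.217,  λ_2 = 5.783;  v_1 ≈ (0.4848, 0.8746)


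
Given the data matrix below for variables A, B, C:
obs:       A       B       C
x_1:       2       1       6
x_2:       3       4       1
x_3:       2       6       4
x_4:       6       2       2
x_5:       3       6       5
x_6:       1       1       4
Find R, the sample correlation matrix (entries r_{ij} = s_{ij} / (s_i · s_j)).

Step 1 — column means:
  mean(A) = (2 + 3 + 2 + 6 + 3 + 1) / 6 = 17/6 = 2.8333
  mean(B) = (1 + 4 + 6 + 2 + 6 + 1) / 6 = 20/6 = 3.3333
  mean(C) = (6 + 1 + 4 + 2 + 5 + 4) / 6 = 22/6 = 3.6667

Step 2 — sample variances and covariances s[i,j] = (1/(n-1)) · Σ_k (x_{k,i} - mean_i) · (x_{k,j} - mean_j), with n-1 = 5:
  s[A,A] = ((-0.8333)·(-0.8333) + (0.1667)·(0.1667) + (-0.8333)·(-0.8333) + (3.1667)·(3.1667) + (0.1667)·(0.1667) + (-1.8333)·(-1.8333)) / 5 = 14.8333/5 = 2.9667
  s[A,B] = ((-0.8333)·(-2.3333) + (0.1667)·(0.6667) + (-0.8333)·(2.6667) + (3.1667)·(-1.3333) + (0.1667)·(2.6667) + (-1.8333)·(-2.3333)) / 5 = 0.3333/5 = 0.0667
  s[A,C] = ((-0.8333)·(2.3333) + (0.1667)·(-2.6667) + (-0.8333)·(0.3333) + (3.1667)·(-1.6667) + (0.1667)·(1.3333) + (-1.8333)·(0.3333)) / 5 = -8.3333/5 = -1.6667
  s[B,B] = ((-2.3333)·(-2.3333) + (0.6667)·(0.6667) + (2.6667)·(2.6667) + (-1.3333)·(-1.3333) + (2.6667)·(2.6667) + (-2.3333)·(-2.3333)) / 5 = 27.3333/5 = 5.4667
  s[B,C] = ((-2.3333)·(2.3333) + (0.6667)·(-2.6667) + (2.6667)·(0.3333) + (-1.3333)·(-1.6667) + (2.6667)·(1.3333) + (-2.3333)·(0.3333)) / 5 = -1.3333/5 = -0.2667
  s[C,C] = ((2.3333)·(2.3333) + (-2.6667)·(-2.6667) + (0.3333)·(0.3333) + (-1.6667)·(-1.6667) + (1.3333)·(1.3333) + (0.3333)·(0.3333)) / 5 = 17.3333/5 = 3.4667
  Sample standard deviations s_i = √(s[i,i]):
  s(A) = √(2.9667) = 1.7224
  s(B) = √(5.4667) = 2.3381
  s(C) = √(3.4667) = 1.8619

Step 3 — r_{ij} = s_{ij} / (s_i · s_j):
  r[A,A] = 1 (diagonal).
  r[A,B] = 0.0667 / (1.7224 · 2.3381) = 0.0667 / 4.0271 = 0.0166
  r[A,C] = -1.6667 / (1.7224 · 1.8619) = -1.6667 / 3.2069 = -0.5197
  r[B,B] = 1 (diagonal).
  r[B,C] = -0.2667 / (2.3381 · 1.8619) = -0.2667 / 4.3533 = -0.0613
  r[C,C] = 1 (diagonal).

R is symmetric with unit diagonal. Assembling:

R = [[1, 0.0166, -0.5197],
 [0.0166, 1, -0.0613],
 [-0.5197, -0.0613, 1]]


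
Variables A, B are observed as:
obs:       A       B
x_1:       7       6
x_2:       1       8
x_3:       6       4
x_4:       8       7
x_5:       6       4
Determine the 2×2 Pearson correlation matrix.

Step 1 — column means:
  mean(A) = (7 + 1 + 6 + 8 + 6) / 5 = 28/5 = 5.6
  mean(B) = (6 + 8 + 4 + 7 + 4) / 5 = 29/5 = 5.8

Step 2 — sample variances and covariances s[i,j] = (1/(n-1)) · Σ_k (x_{k,i} - mean_i) · (x_{k,j} - mean_j), with n-1 = 4:
  s[A,A] = ((1.4)·(1.4) + (-4.6)·(-4.6) + (0.4)·(0.4) + (2.4)·(2.4) + (0.4)·(0.4)) / 4 = 29.2/4 = 7.3
  s[A,B] = ((1.4)·(0.2) + (-4.6)·(2.2) + (0.4)·(-1.8) + (2.4)·(1.2) + (0.4)·(-1.8)) / 4 = -8.4/4 = -2.1
  s[B,B] = ((0.2)·(0.2) + (2.2)·(2.2) + (-1.8)·(-1.8) + (1.2)·(1.2) + (-1.8)·(-1.8)) / 4 = 12.8/4 = 3.2
  Sample standard deviations s_i = √(s[i,i]):
  s(A) = √(7.3) = 2.7019
  s(B) = √(3.2) = 1.7889

Step 3 — r_{ij} = s_{ij} / (s_i · s_j):
  r[A,A] = 1 (diagonal).
  r[A,B] = -2.1 / (2.7019 · 1.7889) = -2.1 / 4.8332 = -0.4345
  r[B,B] = 1 (diagonal).

R is symmetric with unit diagonal. Assembling:

R = [[1, -0.4345],
 [-0.4345, 1]]


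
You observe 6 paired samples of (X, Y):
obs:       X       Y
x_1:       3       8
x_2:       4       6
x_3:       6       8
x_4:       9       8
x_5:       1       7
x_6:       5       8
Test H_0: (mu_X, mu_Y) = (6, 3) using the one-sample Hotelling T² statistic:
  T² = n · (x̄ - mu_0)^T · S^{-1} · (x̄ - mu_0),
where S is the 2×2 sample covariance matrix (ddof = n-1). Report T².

Step 1 — sample mean vector:
  mean(X) = (3 + 4 + 6 + 9 + 1 + 5) / 6 = 28/6 = 4.6667
  mean(Y) = (8 + 6 + 8 + 8 + 7 + 8) / 6 = 45/6 = 7.5
  x̄ = (4.6667, 7.5),  deviation x̄ - mu_0 = (4.6667, 7.5) - (6, 3) = (-1.3333, 4.5).

Step 2 — sample covariance matrix, S[i,j] = (1/(n-1)) · Σ_k (x_{k,i} - mean_i) · (x_{k,j} - mean_j), divisor n-1 = 5:
  S[X,X] = ((-1.6667)·(-1.6667) + (-0.6667)·(-0.6667) + (1.3333)·(1.3333) + (4.3333)·(4.3333) + (-3.6667)·(-3.6667) + (0.3333)·(0.3333)) / 5 = 37.3333/5 = 7.4667
  S[X,Y] = ((-1.6667)·(0.5) + (-0.6667)·(-1.5) + (1.3333)·(0.5) + (4.3333)·(0.5) + (-3.6667)·(-0.5) + (0.3333)·(0.5)) / 5 = 5/5 = 1
  S[Y,Y] = ((0.5)·(0.5) + (-1.5)·(-1.5) + (0.5)·(0.5) + (0.5)·(0.5) + (-0.5)·(-0.5) + (0.5)·(0.5)) / 5 = 3.5/5 = 0.7
  S = [[7.4667, 1],
 [1, 0.7]].

Step 3 — invert S. det(S) = 7.4667·0.7 - (1)² = 4.2267.
  S^{-1} = (1/det) · [[d, -b], [-b, a]] = [[0.1656, -0.2366],
 [-0.2366, 1.7666]].

Step 4 — quadratic form (x̄ - mu_0)^T · S^{-1} · (x̄ - mu_0):
  S^{-1} · (x̄ - mu_0) = (-1.2855, 8.265),
  (x̄ - mu_0)^T · [...] = (-1.3333)·(-1.2855) + (4.5)·(8.265) = 38.9064.

Step 5 — scale by n: T² = 6 · 38.9064 = 233.4385.

T² ≈ 233.4385


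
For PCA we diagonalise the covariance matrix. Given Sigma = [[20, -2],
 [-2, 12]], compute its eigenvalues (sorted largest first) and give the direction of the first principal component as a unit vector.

Step 1 — characteristic polynomial of 2×2 Sigma:
  det(Sigma - λI) = λ² - trace · λ + det = 0.
  trace = 20 + 12 = 32, det = 20·12 - (-2)² = 236.
Step 2 — discriminant:
  Δ = trace² - 4·det = 1024 - 944 = 80.
Step 3 — eigenvalues:
  λ = (trace ± √Δ)/2 = (32 ± 8.9443)/2,
  λ_1 = 20.4721,  λ_2 = 11.5279.

Step 4 — unit eigenvector for λ_1: solve (Sigma - λ_1 I)v = 0. First row:
  (20 - 20.4721)·v_x + (-2)·v_y = 0, i.e. (-0.4721)·v_x + (-2)·v_y = 0,
  so v ∝ (b, λ_1 - a) = (-2, 0.4721); multiply by -1 so the first entry is positive: u = (2, -0.4721).
  ||u|| = √((2)² + (-0.4721)²) = √(4.2229) ≈ 2.055,
  v_1 = u/||u|| ≈ (0.9732, -0.2298) (||v_1|| = 1).

λ_1 = 20.4721,  λ_2 = 11.5279;  v_1 ≈ (0.9732, -0.2298)


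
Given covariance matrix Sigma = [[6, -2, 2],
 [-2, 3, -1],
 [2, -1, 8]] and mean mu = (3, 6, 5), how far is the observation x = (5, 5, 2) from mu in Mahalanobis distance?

Step 1 — centre the observation: (x - mu) = (2, -1, -3).

Step 2 — invert Sigma (cofactor / det for 3×3, or solve directly):
  Sigma^{-1} = [[0.2255, 0.1373, -0.0392],
 [0.1373, 0.4314, 0.0196],
 [-0.0392, 0.0196, 0.1373]].

Step 3 — form the quadratic (x - mu)^T · Sigma^{-1} · (x - mu):
  Sigma^{-1} · (x - mu) = (0.4314, -0.2157, -0.5098).
  (x - mu)^T · [Sigma^{-1} · (x - mu)] = (2)·(0.4314) + (-1)·(-0.2157) + (-3)·(-0.5098) = 2.6078.

Step 4 — take square root: d = √(2.6078) ≈ 1.6149.

d(x, mu) = √(2.6078) ≈ 1.6149


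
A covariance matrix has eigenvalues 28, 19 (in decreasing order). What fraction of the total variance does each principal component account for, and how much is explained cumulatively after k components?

Step 1 — total variance = trace(Sigma) = Σ λ_i = 28 + 19 = 47.

Step 2 — fraction explained by component i = λ_i / Σ λ:
  PC1: 28/47 = 0.5957
  PC2: 19/47 = 0.4043

Step 3 — cumulative fraction after k components = (λ_1 + ... + λ_k) / Σ λ:
  k = 1: 28/47 = 0.5957
  k = 2: (28 + 19)/47 = 47/47 = 1

Summary (fraction, with percent):

explained: PC1 0.5957 (59.57%), PC2 0.4043 (40.43%);  cumulative: 0.5957, 1


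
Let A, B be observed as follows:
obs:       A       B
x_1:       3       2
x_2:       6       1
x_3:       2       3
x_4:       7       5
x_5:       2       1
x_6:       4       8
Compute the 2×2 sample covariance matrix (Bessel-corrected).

Step 1 — column means:
  mean(A) = (3 + 6 + 2 + 7 + 2 + 4) / 6 = 24/6 = 4
  mean(B) = (2 + 1 + 3 + 5 + 1 + 8) / 6 = 20/6 = 3.3333

Step 2 — sample covariance S[i,j] = (1/(n-1)) · Σ_k (x_{k,i} - mean_i) · (x_{k,j} - mean_j), with n-1 = 5.
  S[A,A] = ((-1)·(-1) + (2)·(2) + (-2)·(-2) + (3)·(3) + (-2)·(-2) + (0)·(0)) / 5 = 22/5 = 4.4
  S[A,B] = ((-1)·(-1.3333) + (2)·(-2.3333) + (-2)·(-0.3333) + (3)·(1.6667) + (-2)·(-2.3333) + (0)·(4.6667)) / 5 = 7/5 = 1.4
  S[B,B] = ((-1.3333)·(-1.3333) + (-2.3333)·(-2.3333) + (-0.3333)·(-0.3333) + (1.6667)·(1.6667) + (-2.3333)·(-2.3333) + (4.6667)·(4.6667)) / 5 = 37.3333/5 = 7.4667

S is symmetric (S[j,i] = S[i,j]). Assembling:

S = [[4.4, 1.4],
 [1.4, 7.4667]]


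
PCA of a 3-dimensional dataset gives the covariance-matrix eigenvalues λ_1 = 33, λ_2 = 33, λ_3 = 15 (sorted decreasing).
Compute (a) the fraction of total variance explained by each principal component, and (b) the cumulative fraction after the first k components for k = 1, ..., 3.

Step 1 — total variance = trace(Sigma) = Σ λ_i = 33 + 33 + 15 = 81.

Step 2 — fraction explained by component i = λ_i / Σ λ:
  PC1: 33/81 = 0.4074
  PC2: 33/81 = 0.4074
  PC3: 15/81 = 0.1852

Step 3 — cumulative fraction after k components = (λ_1 + ... + λ_k) / Σ λ:
  k = 1: 33/81 = 0.4074
  k = 2: (33 + 33)/81 = 66/81 = 0.8148
  k = 3: (33 + 33 + 15)/81 = 81/81 = 1

Summary (fraction, with percent):

explained: PC1 0.4074 (40.74%), PC2 0.4074 (40.74%), PC3 0.1852 (18.52%);  cumulative: 0.4074, 0.8148, 1


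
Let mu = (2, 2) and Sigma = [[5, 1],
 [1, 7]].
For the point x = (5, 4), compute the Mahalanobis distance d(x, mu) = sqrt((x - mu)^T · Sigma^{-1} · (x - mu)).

Step 1 — centre the observation: (x - mu) = (3, 2).

Step 2 — invert Sigma. det(Sigma) = 5·7 - (1)² = 34.
  Sigma^{-1} = (1/det) · [[d, -b], [-b, a]] = [[0.2059, -0.0294],
 [-0.0294, 0.1471]].

Step 3 — form the quadratic (x - mu)^T · Sigma^{-1} · (x - mu):
  Sigma^{-1} · (x - mu) = (0.5588, 0.2059).
  (x - mu)^T · [Sigma^{-1} · (x - mu)] = (3)·(0.5588) + (2)·(0.2059) = 2.0882.

Step 4 — take square root: d = √(2.0882) ≈ 1.4451.

d(x, mu) = √(2.0882) ≈ 1.4451


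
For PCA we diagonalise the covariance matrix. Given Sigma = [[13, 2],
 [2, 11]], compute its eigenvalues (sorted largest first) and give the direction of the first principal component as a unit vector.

Step 1 — characteristic polynomial of 2×2 Sigma:
  det(Sigma - λI) = λ² - trace · λ + det = 0.
  trace = 13 + 11 = 24, det = 13·11 - (2)² = 139.
Step 2 — discriminant:
  Δ = trace² - 4·det = 576 - 556 = 20.
Step 3 — eigenvalues:
  λ = (trace ± √Δ)/2 = (24 ± 4.4721)/2,
  λ_1 = 14.2361,  λ_2 = 9.7639.

Step 4 — unit eigenvector for λ_1: solve (Sigma - λ_1 I)v = 0. First row:
  (13 - 14.2361)·v_x + (2)·v_y = 0, i.e. (-1.2361)·v_x + (2)·v_y = 0,
  so v ∝ (b, λ_1 - a) = (2, 1.2361) = u.
  ||u|| = √((2)² + (1.2361)²) = √(5.5279) ≈ 2.3511,
  v_1 = u/||u|| ≈ (0.8507, 0.5257) (||v_1|| = 1).

λ_1 = 14.2361,  λ_2 = 9.7639;  v_1 ≈ (0.8507, 0.5257)


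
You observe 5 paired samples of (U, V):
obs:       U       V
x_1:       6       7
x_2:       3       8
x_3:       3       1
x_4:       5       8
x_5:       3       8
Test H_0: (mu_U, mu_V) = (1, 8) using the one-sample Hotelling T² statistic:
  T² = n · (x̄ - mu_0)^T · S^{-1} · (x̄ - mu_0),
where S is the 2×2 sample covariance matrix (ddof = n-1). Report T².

Step 1 — sample mean vector:
  mean(U) = (6 + 3 + 3 + 5 + 3) / 5 = 20/5 = 4
  mean(V) = (7 + 8 + 1 + 8 + 8) / 5 = 32/5 = 6.4
  x̄ = (4, 6.4),  deviation x̄ - mu_0 = (4, 6.4) - (1, 8) = (3, -1.6).

Step 2 — sample covariance matrix, S[i,j] = (1/(n-1)) · Σ_k (x_{k,i} - mean_i) · (x_{k,j} - mean_j), divisor n-1 = 4:
  S[U,U] = ((2)·(2) + (-1)·(-1) + (-1)·(-1) + (1)·(1) + (-1)·(-1)) / 4 = 8/4 = 2
  S[U,V] = ((2)·(0.6) + (-1)·(1.6) + (-1)·(-5.4) + (1)·(1.6) + (-1)·(1.6)) / 4 = 5/4 = 1.25
  S[V,V] = ((0.6)·(0.6) + (1.6)·(1.6) + (-5.4)·(-5.4) + (1.6)·(1.6) + (1.6)·(1.6)) / 4 = 37.2/4 = 9.3
  S = [[2, 1.25],
 [1.25, 9.3]].

Step 3 — invert S. det(S) = 2·9.3 - (1.25)² = 17.0375.
  S^{-1} = (1/det) · [[d, -b], [-b, a]] = [[0.5459, -0.0734],
 [-0.0734, 0.1174]].

Step 4 — quadratic form (x̄ - mu_0)^T · S^{-1} · (x̄ - mu_0):
  S^{-1} · (x̄ - mu_0) = (1.755, -0.4079),
  (x̄ - mu_0)^T · [...] = (3)·(1.755) + (-1.6)·(-0.4079) = 5.9175.

Step 5 — scale by n: T² = 5 · 5.9175 = 29.5877.

T² ≈ 29.5877


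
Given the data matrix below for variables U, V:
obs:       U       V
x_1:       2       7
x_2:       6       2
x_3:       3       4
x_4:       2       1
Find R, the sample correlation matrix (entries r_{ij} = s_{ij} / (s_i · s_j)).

Step 1 — column means:
  mean(U) = (2 + 6 + 3 + 2) / 4 = 13/4 = 3.25
  mean(V) = (7 + 2 + 4 + 1) / 4 = 14/4 = 3.5

Step 2 — sample variances and covariances s[i,j] = (1/(n-1)) · Σ_k (x_{k,i} - mean_i) · (x_{k,j} - mean_j), with n-1 = 3:
  s[U,U] = ((-1.25)·(-1.25) + (2.75)·(2.75) + (-0.25)·(-0.25) + (-1.25)·(-1.25)) / 3 = 10.75/3 = 3.5833
  s[U,V] = ((-1.25)·(3.5) + (2.75)·(-1.5) + (-0.25)·(0.5) + (-1.25)·(-2.5)) / 3 = -5.5/3 = -1.8333
  s[V,V] = ((3.5)·(3.5) + (-1.5)·(-1.5) + (0.5)·(0.5) + (-2.5)·(-2.5)) / 3 = 21/3 = 7
  Sample standard deviations s_i = √(s[i,i]):
  s(U) = √(3.5833) = 1.893
  s(V) = √(7) = 2.6458

Step 3 — r_{ij} = s_{ij} / (s_i · s_j):
  r[U,U] = 1 (diagonal).
  r[U,V] = -1.8333 / (1.893 · 2.6458) = -1.8333 / 5.0083 = -0.3661
  r[V,V] = 1 (diagonal).

R is symmetric with unit diagonal. Assembling:

R = [[1, -0.3661],
 [-0.3661, 1]]


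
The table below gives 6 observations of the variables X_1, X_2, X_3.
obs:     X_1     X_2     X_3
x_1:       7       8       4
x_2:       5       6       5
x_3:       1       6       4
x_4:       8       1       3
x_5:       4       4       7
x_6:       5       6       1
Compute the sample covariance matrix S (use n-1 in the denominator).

Step 1 — column means:
  mean(X_1) = (7 + 5 + 1 + 8 + 4 + 5) / 6 = 30/6 = 5
  mean(X_2) = (8 + 6 + 6 + 1 + 4 + 6) / 6 = 31/6 = 5.1667
  mean(X_3) = (4 + 5 + 4 + 3 + 7 + 1) / 6 = 24/6 = 4

Step 2 — sample covariance S[i,j] = (1/(n-1)) · Σ_k (x_{k,i} - mean_i) · (x_{k,j} - mean_j), with n-1 = 5.
  S[X_1,X_1] = ((2)·(2) + (0)·(0) + (-4)·(-4) + (3)·(3) + (-1)·(-1) + (0)·(0)) / 5 = 30/5 = 6
  S[X_1,X_2] = ((2)·(2.8333) + (0)·(0.8333) + (-4)·(0.8333) + (3)·(-4.1667) + (-1)·(-1.1667) + (0)·(0.8333)) / 5 = -9/5 = -1.8
  S[X_1,X_3] = ((2)·(0) + (0)·(1) + (-4)·(0) + (3)·(-1) + (-1)·(3) + (0)·(-3)) / 5 = -6/5 = -1.2
  S[X_2,X_2] = ((2.8333)·(2.8333) + (0.8333)·(0.8333) + (0.8333)·(0.8333) + (-4.1667)·(-4.1667) + (-1.1667)·(-1.1667) + (0.8333)·(0.8333)) / 5 = 28.8333/5 = 5.7667
  S[X_2,X_3] = ((2.8333)·(0) + (0.8333)·(1) + (0.8333)·(0) + (-4.1667)·(-1) + (-1.1667)·(3) + (0.8333)·(-3)) / 5 = -1/5 = -0.2
  S[X_3,X_3] = ((0)·(0) + (1)·(1) + (0)·(0) + (-1)·(-1) + (3)·(3) + (-3)·(-3)) / 5 = 20/5 = 4

S is symmetric (S[j,i] = S[i,j]). Assembling:

S = [[6, -1.8, -1.2],
 [-1.8, 5.7667, -0.2],
 [-1.2, -0.2, 4]]


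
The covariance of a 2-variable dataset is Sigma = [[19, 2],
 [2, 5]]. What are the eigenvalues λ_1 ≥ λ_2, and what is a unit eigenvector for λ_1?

Step 1 — characteristic polynomial of 2×2 Sigma:
  det(Sigma - λI) = λ² - trace · λ + det = 0.
  trace = 19 + 5 = 24, det = 19·5 - (2)² = 91.
Step 2 — discriminant:
  Δ = trace² - 4·det = 576 - 364 = 212.
Step 3 — eigenvalues:
  λ = (trace ± √Δ)/2 = (24 ± 14.5602)/2,
  λ_1 = 19.2801,  λ_2 = 4.7199.

Step 4 — unit eigenvector for λ_1: solve (Sigma - λ_1 I)v = 0. First row:
  (19 - 19.2801)·v_x + (2)·v_y = 0, i.e. (-0.2801)·v_x + (2)·v_y = 0,
  so v ∝ (b, λ_1 - a) = (2, 0.2801) = u.
  ||u|| = √((2)² + (0.2801)²) = √(4.0785) ≈ 2.0195,
  v_1 = u/||u|| ≈ (0.9903, 0.1387) (||v_1|| = 1).

λ_1 = 19.2801,  λ_2 = 4.7199;  v_1 ≈ (0.9903, 0.1387)


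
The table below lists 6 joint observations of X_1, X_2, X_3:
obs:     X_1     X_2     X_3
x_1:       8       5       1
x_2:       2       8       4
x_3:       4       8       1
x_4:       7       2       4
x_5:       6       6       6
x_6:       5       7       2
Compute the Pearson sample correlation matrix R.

Step 1 — column means:
  mean(X_1) = (8 + 2 + 4 + 7 + 6 + 5) / 6 = 32/6 = 5.3333
  mean(X_2) = (5 + 8 + 8 + 2 + 6 + 7) / 6 = 36/6 = 6
  mean(X_3) = (1 + 4 + 1 + 4 + 6 + 2) / 6 = 18/6 = 3

Step 2 — sample variances and covariances s[i,j] = (1/(n-1)) · Σ_k (x_{k,i} - mean_i) · (x_{k,j} - mean_j), with n-1 = 5:
  s[X_1,X_1] = ((2.6667)·(2.6667) + (-3.3333)·(-3.3333) + (-1.3333)·(-1.3333) + (1.6667)·(1.6667) + (0.6667)·(0.6667) + (-0.3333)·(-0.3333)) / 5 = 23.3333/5 = 4.6667
  s[X_1,X_2] = ((2.6667)·(-1) + (-3.3333)·(2) + (-1.3333)·(2) + (1.6667)·(-4) + (0.6667)·(0) + (-0.3333)·(1)) / 5 = -19/5 = -3.8
  s[X_1,X_3] = ((2.6667)·(-2) + (-3.3333)·(1) + (-1.3333)·(-2) + (1.6667)·(1) + (0.6667)·(3) + (-0.3333)·(-1)) / 5 = -2/5 = -0.4
  s[X_2,X_2] = ((-1)·(-1) + (2)·(2) + (2)·(2) + (-4)·(-4) + (0)·(0) + (1)·(1)) / 5 = 26/5 = 5.2
  s[X_2,X_3] = ((-1)·(-2) + (2)·(1) + (2)·(-2) + (-4)·(1) + (0)·(3) + (1)·(-1)) / 5 = -5/5 = -1
  s[X_3,X_3] = ((-2)·(-2) + (1)·(1) + (-2)·(-2) + (1)·(1) + (3)·(3) + (-1)·(-1)) / 5 = 20/5 = 4
  Sample standard deviations s_i = √(s[i,i]):
  s(X_1) = √(4.6667) = 2.1602
  s(X_2) = √(5.2) = 2.2804
  s(X_3) = √(4) = 2

Step 3 — r_{ij} = s_{ij} / (s_i · s_j):
  r[X_1,X_1] = 1 (diagonal).
  r[X_1,X_2] = -3.8 / (2.1602 · 2.2804) = -3.8 / 4.9261 = -0.7714
  r[X_1,X_3] = -0.4 / (2.1602 · 2) = -0.4 / 4.3205 = -0.0926
  r[X_2,X_2] = 1 (diagonal).
  r[X_2,X_3] = -1 / (2.2804 · 2) = -1 / 4.5607 = -0.2193
  r[X_3,X_3] = 1 (diagonal).

R is symmetric with unit diagonal. Assembling:

R = [[1, -0.7714, -0.0926],
 [-0.7714, 1, -0.2193],
 [-0.0926, -0.2193, 1]]


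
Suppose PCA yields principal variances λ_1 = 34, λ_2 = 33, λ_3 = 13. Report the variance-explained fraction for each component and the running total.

Step 1 — total variance = trace(Sigma) = Σ λ_i = 34 + 33 + 13 = 80.

Step 2 — fraction explained by component i = λ_i / Σ λ:
  PC1: 34/80 = 0.425
  PC2: 33/80 = 0.4125
  PC3: 13/80 = 0.1625

Step 3 — cumulative fraction after k components = (λ_1 + ... + λ_k) / Σ λ:
  k = 1: 34/80 = 0.425
  k = 2: (34 + 33)/80 = 67/80 = 0.8375
  k = 3: (34 + 33 + 13)/80 = 80/80 = 1

Summary (fraction, with percent):

explained: PC1 0.425 (42.5%), PC2 0.4125 (41.25%), PC3 0.1625 (16.25%);  cumulative: 0.425, 0.8375, 1


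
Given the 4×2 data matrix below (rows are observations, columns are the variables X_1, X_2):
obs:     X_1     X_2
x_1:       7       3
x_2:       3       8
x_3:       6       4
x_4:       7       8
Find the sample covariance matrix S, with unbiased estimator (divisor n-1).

Step 1 — column means:
  mean(X_1) = (7 + 3 + 6 + 7) / 4 = 23/4 = 5.75
  mean(X_2) = (3 + 8 + 4 + 8) / 4 = 23/4 = 5.75

Step 2 — sample covariance S[i,j] = (1/(n-1)) · Σ_k (x_{k,i} - mean_i) · (x_{k,j} - mean_j), with n-1 = 3.
  S[X_1,X_1] = ((1.25)·(1.25) + (-2.75)·(-2.75) + (0.25)·(0.25) + (1.25)·(1.25)) / 3 = 10.75/3 = 3.5833
  S[X_1,X_2] = ((1.25)·(-2.75) + (-2.75)·(2.25) + (0.25)·(-1.75) + (1.25)·(2.25)) / 3 = -7.25/3 = -2.4167
  S[X_2,X_2] = ((-2.75)·(-2.75) + (2.25)·(2.25) + (-1.75)·(-1.75) + (2.25)·(2.25)) / 3 = 20.75/3 = 6.9167

S is symmetric (S[j,i] = S[i,j]). Assembling:

S = [[3.5833, -2.4167],
 [-2.4167, 6.9167]]


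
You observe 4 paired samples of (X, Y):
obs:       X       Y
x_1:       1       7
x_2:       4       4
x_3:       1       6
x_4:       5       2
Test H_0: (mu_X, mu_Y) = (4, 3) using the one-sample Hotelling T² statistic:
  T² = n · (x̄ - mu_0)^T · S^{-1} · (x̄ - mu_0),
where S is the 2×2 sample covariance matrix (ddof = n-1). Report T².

Step 1 — sample mean vector:
  mean(X) = (1 + 4 + 1 + 5) / 4 = 11/4 = 2.75
  mean(Y) = (7 + 4 + 6 + 2) / 4 = 19/4 = 4.75
  x̄ = (2.75, 4.75),  deviation x̄ - mu_0 = (2.75, 4.75) - (4, 3) = (-1.25, 1.75).

Step 2 — sample covariance matrix, S[i,j] = (1/(n-1)) · Σ_k (x_{k,i} - mean_i) · (x_{k,j} - mean_j), divisor n-1 = 3:
  S[X,X] = ((-1.75)·(-1.75) + (1.25)·(1.25) + (-1.75)·(-1.75) + (2.25)·(2.25)) / 3 = 12.75/3 = 4.25
  S[X,Y] = ((-1.75)·(2.25) + (1.25)·(-0.75) + (-1.75)·(1.25) + (2.25)·(-2.75)) / 3 = -13.25/3 = -4.4167
  S[Y,Y] = ((2.25)·(2.25) + (-0.75)·(-0.75) + (1.25)·(1.25) + (-2.75)·(-2.75)) / 3 = 14.75/3 = 4.9167
  S = [[4.25, -4.4167],
 [-4.4167, 4.9167]].

Step 3 — invert S. det(S) = 4.25·4.9167 - (-4.4167)² = 1.3889.
  S^{-1} = (1/det) · [[d, -b], [-b, a]] = [[3.54, 3.18],
 [3.18, 3.06]].

Step 4 — quadratic form (x̄ - mu_0)^T · S^{-1} · (x̄ - mu_0):
  S^{-1} · (x̄ - mu_0) = (1.14, 1.38),
  (x̄ - mu_0)^T · [...] = (-1.25)·(1.14) + (1.75)·(1.38) = 0.99.

Step 5 — scale by n: T² = 4 · 0.99 = 3.96.

T² ≈ 3.96


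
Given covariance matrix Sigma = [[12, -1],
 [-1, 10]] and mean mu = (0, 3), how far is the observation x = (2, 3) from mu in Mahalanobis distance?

Step 1 — centre the observation: (x - mu) = (2, 0).

Step 2 — invert Sigma. det(Sigma) = 12·10 - (-1)² = 119.
  Sigma^{-1} = (1/det) · [[d, -b], [-b, a]] = [[0.084, 0.0084],
 [0.0084, 0.1008]].

Step 3 — form the quadratic (x - mu)^T · Sigma^{-1} · (x - mu):
  Sigma^{-1} · (x - mu) = (0.1681, 0.0168).
  (x - mu)^T · [Sigma^{-1} · (x - mu)] = (2)·(0.1681) + (0)·(0.0168) = 0.3361.

Step 4 — take square root: d = √(0.3361) ≈ 0.5798.

d(x, mu) = √(0.3361) ≈ 0.5798


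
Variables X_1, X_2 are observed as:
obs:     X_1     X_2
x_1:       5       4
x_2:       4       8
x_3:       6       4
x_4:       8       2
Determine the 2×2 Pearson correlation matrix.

Step 1 — column means:
  mean(X_1) = (5 + 4 + 6 + 8) / 4 = 23/4 = 5.75
  mean(X_2) = (4 + 8 + 4 + 2) / 4 = 18/4 = 4.5

Step 2 — sample variances and covariances s[i,j] = (1/(n-1)) · Σ_k (x_{k,i} - mean_i) · (x_{k,j} - mean_j), with n-1 = 3:
  s[X_1,X_1] = ((-0.75)·(-0.75) + (-1.75)·(-1.75) + (0.25)·(0.25) + (2.25)·(2.25)) / 3 = 8.75/3 = 2.9167
  s[X_1,X_2] = ((-0.75)·(-0.5) + (-1.75)·(3.5) + (0.25)·(-0.5) + (2.25)·(-2.5)) / 3 = -11.5/3 = -3.8333
  s[X_2,X_2] = ((-0.5)·(-0.5) + (3.5)·(3.5) + (-0.5)·(-0.5) + (-2.5)·(-2.5)) / 3 = 19/3 = 6.3333
  Sample standard deviations s_i = √(s[i,i]):
  s(X_1) = √(2.9167) = 1.7078
  s(X_2) = √(6.3333) = 2.5166

Step 3 — r_{ij} = s_{ij} / (s_i · s_j):
  r[X_1,X_1] = 1 (diagonal).
  r[X_1,X_2] = -3.8333 / (1.7078 · 2.5166) = -3.8333 / 4.2979 = -0.8919
  r[X_2,X_2] = 1 (diagonal).

R is symmetric with unit diagonal. Assembling:

R = [[1, -0.8919],
 [-0.8919, 1]]


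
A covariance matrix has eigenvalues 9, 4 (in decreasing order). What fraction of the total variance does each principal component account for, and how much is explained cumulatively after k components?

Step 1 — total variance = trace(Sigma) = Σ λ_i = 9 + 4 = 13.

Step 2 — fraction explained by component i = λ_i / Σ λ:
  PC1: 9/13 = 0.6923
  PC2: 4/13 = 0.3077

Step 3 — cumulative fraction after k components = (λ_1 + ... + λ_k) / Σ λ:
  k = 1: 9/13 = 0.6923
  k = 2: (9 + 4)/13 = 13/13 = 1

Summary (fraction, with percent):

explained: PC1 0.6923 (69.23%), PC2 0.3077 (30.77%);  cumulative: 0.6923, 1


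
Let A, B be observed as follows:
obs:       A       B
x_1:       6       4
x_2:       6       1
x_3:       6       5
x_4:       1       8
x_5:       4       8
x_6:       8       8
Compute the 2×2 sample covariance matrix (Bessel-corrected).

Step 1 — column means:
  mean(A) = (6 + 6 + 6 + 1 + 4 + 8) / 6 = 31/6 = 5.1667
  mean(B) = (4 + 1 + 5 + 8 + 8 + 8) / 6 = 34/6 = 5.6667

Step 2 — sample covariance S[i,j] = (1/(n-1)) · Σ_k (x_{k,i} - mean_i) · (x_{k,j} - mean_j), with n-1 = 5.
  S[A,A] = ((0.8333)·(0.8333) + (0.8333)·(0.8333) + (0.8333)·(0.8333) + (-4.1667)·(-4.1667) + (-1.1667)·(-1.1667) + (2.8333)·(2.8333)) / 5 = 28.8333/5 = 5.7667
  S[A,B] = ((0.8333)·(-1.6667) + (0.8333)·(-4.6667) + (0.8333)·(-0.6667) + (-4.1667)·(2.3333) + (-1.1667)·(2.3333) + (2.8333)·(2.3333)) / 5 = -11.6667/5 = -2.3333
  S[B,B] = ((-1.6667)·(-1.6667) + (-4.6667)·(-4.6667) + (-0.6667)·(-0.6667) + (2.3333)·(2.3333) + (2.3333)·(2.3333) + (2.3333)·(2.3333)) / 5 = 41.3333/5 = 8.2667

S is symmetric (S[j,i] = S[i,j]). Assembling:

S = [[5.7667, -2.3333],
 [-2.3333, 8.2667]]


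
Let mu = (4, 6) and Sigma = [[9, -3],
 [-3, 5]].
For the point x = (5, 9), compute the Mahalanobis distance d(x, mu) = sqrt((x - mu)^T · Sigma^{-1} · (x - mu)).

Step 1 — centre the observation: (x - mu) = (1, 3).

Step 2 — invert Sigma. det(Sigma) = 9·5 - (-3)² = 36.
  Sigma^{-1} = (1/det) · [[d, -b], [-b, a]] = [[0.1389, 0.0833],
 [0.0833, 0.25]].

Step 3 — form the quadratic (x - mu)^T · Sigma^{-1} · (x - mu):
  Sigma^{-1} · (x - mu) = (0.3889, 0.8333).
  (x - mu)^T · [Sigma^{-1} · (x - mu)] = (1)·(0.3889) + (3)·(0.8333) = 2.8889.

Step 4 — take square root: d = √(2.8889) ≈ 1.6997.

d(x, mu) = √(2.8889) ≈ 1.6997


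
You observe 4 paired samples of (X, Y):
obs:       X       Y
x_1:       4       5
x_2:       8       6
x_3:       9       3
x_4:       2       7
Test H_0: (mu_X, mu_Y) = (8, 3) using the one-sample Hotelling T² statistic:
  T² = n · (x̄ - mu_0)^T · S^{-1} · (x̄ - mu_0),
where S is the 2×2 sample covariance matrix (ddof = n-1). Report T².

Step 1 — sample mean vector:
  mean(X) = (4 + 8 + 9 + 2) / 4 = 23/4 = 5.75
  mean(Y) = (5 + 6 + 3 + 7) / 4 = 21/4 = 5.25
  x̄ = (5.75, 5.25),  deviation x̄ - mu_0 = (5.75, 5.25) - (8, 3) = (-2.25, 2.25).

Step 2 — sample covariance matrix, S[i,j] = (1/(n-1)) · Σ_k (x_{k,i} - mean_i) · (x_{k,j} - mean_j), divisor n-1 = 3:
  S[X,X] = ((-1.75)·(-1.75) + (2.25)·(2.25) + (3.25)·(3.25) + (-3.75)·(-3.75)) / 3 = 32.75/3 = 10.9167
  S[X,Y] = ((-1.75)·(-0.25) + (2.25)·(0.75) + (3.25)·(-2.25) + (-3.75)·(1.75)) / 3 = -11.75/3 = -3.9167
  S[Y,Y] = ((-0.25)·(-0.25) + (0.75)·(0.75) + (-2.25)·(-2.25) + (1.75)·(1.75)) / 3 = 8.75/3 = 2.9167
  S = [[10.9167, -3.9167],
 [-3.9167, 2.9167]].

Step 3 — invert S. det(S) = 10.9167·2.9167 - (-3.9167)² = 16.5.
  S^{-1} = (1/det) · [[d, -b], [-b, a]] = [[0.1768, 0.2374],
 [0.2374, 0.6616]].

Step 4 — quadratic form (x̄ - mu_0)^T · S^{-1} · (x̄ - mu_0):
  S^{-1} · (x̄ - mu_0) = (0.1364, 0.9545),
  (x̄ - mu_0)^T · [...] = (-2.25)·(0.1364) + (2.25)·(0.9545) = 1.8409.

Step 5 — scale by n: T² = 4 · 1.8409 = 7.3636.

T² ≈ 7.3636


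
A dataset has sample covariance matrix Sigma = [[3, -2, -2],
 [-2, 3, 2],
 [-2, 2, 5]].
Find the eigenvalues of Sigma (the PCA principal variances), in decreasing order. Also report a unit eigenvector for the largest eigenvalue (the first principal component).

Step 1 — characteristic polynomial p(λ) = det(λI - Sigma) = λ³ - tr·λ² + c_1·λ - det, where tr = trace, c_1 = sum of the principal 2×2 minors, det = det(Sigma):
  tr = 3 + 3 + 5 = 11,
  c_1 = (3·3 - (-2)²) + (3·5 - (-2)²) + (3·5 - (2)²) = 5 + 11 + 11 = 27,
  det = 3·(3·5 - (2)²) - (-2)·((-2)·5 - (2)·(-2)) + (-2)·((-2)·(2) - 3·(-2)) = 3·(11) - (-2)·(-6) + (-2)·(2) = 17.
  So p(λ) = λ³ - 11λ² + 27λ - 17.
Step 2 — look for an integer root (rational root theorem: any rational root is an integer divisor of 17). Testing λ = 1:
  p(1) = 1 - 11 + 27 - 17 = 0  ✓
  Dividing out (λ - 1): p(λ) = (λ - 1)(λ² - 10λ + 17).
Step 3 — remaining eigenvalues from the quadratic λ² - 10λ + 17 = 0:
  Δ = 10² - 4·17 = 100 - 68 = 32,  λ = (10 ± √32)/2 = (10 ± 5.6569)/2 ≈ 7.8284 or 2.1716.
  Sorted: λ_1 = 7.8284,  λ_2 = 2.1716,  λ_3 = 1  (check: sum = 11 = tr ✓).

Step 4 — unit eigenvector for λ_1 ≈ 7.8284: v spans the null space of (Sigma - λ_1 I), whose rows are
  r_1 = (-4.8284, -2, -2),  r_2 = (-2, -4.8284, 2),  r_3 = (-2, 2, -2.8284).
  v is orthogonal to every row, so take v ∝ r_1 × r_2 = ((-2)·(2) - (-2)·(-4.8284), (-2)·(-2) - (-4.8284)·(2), (-4.8284)·(-4.8284) - (-2)·(-2)) ≈ (-13.6569, 13.6569, 19.3137).
  Rescale (multiply by -1 so the first nonzero entry is positive): u = (13.6569, -13.6569, -19.3137).
  ||u|| = √((13.6569)² + (-13.6569)² + (-19.3137)²) = √(746.0387) ≈ 27.3137,  v_1 = u/||u|| ≈ (0.5, -0.5, -0.7071) (||v_1|| = 1).

λ_1 = 7.8284,  λ_2 = 2.1716,  λ_3 = 1;  v_1 ≈ (0.5, -0.5, -0.7071)


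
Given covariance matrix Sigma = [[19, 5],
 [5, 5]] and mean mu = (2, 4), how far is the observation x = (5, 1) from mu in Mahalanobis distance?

Step 1 — centre the observation: (x - mu) = (3, -3).

Step 2 — invert Sigma. det(Sigma) = 19·5 - (5)² = 70.
  Sigma^{-1} = (1/det) · [[d, -b], [-b, a]] = [[0.0714, -0.0714],
 [-0.0714, 0.2714]].

Step 3 — form the quadratic (x - mu)^T · Sigma^{-1} · (x - mu):
  Sigma^{-1} · (x - mu) = (0.4286, -1.0286).
  (x - mu)^T · [Sigma^{-1} · (x - mu)] = (3)·(0.4286) + (-3)·(-1.0286) = 4.3714.

Step 4 — take square root: d = √(4.3714) ≈ 2.0908.

d(x, mu) = √(4.3714) ≈ 2.0908


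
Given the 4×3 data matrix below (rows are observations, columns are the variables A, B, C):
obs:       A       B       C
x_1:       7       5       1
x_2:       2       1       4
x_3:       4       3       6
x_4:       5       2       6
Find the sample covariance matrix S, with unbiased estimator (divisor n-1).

Step 1 — column means:
  mean(A) = (7 + 2 + 4 + 5) / 4 = 18/4 = 4.5
  mean(B) = (5 + 1 + 3 + 2) / 4 = 11/4 = 2.75
  mean(C) = (1 + 4 + 6 + 6) / 4 = 17/4 = 4.25

Step 2 — sample covariance S[i,j] = (1/(n-1)) · Σ_k (x_{k,i} - mean_i) · (x_{k,j} - mean_j), with n-1 = 3.
  S[A,A] = ((2.5)·(2.5) + (-2.5)·(-2.5) + (-0.5)·(-0.5) + (0.5)·(0.5)) / 3 = 13/3 = 4.3333
  S[A,B] = ((2.5)·(2.25) + (-2.5)·(-1.75) + (-0.5)·(0.25) + (0.5)·(-0.75)) / 3 = 9.5/3 = 3.1667
  S[A,C] = ((2.5)·(-3.25) + (-2.5)·(-0.25) + (-0.5)·(1.75) + (0.5)·(1.75)) / 3 = -7.5/3 = -2.5
  S[B,B] = ((2.25)·(2.25) + (-1.75)·(-1.75) + (0.25)·(0.25) + (-0.75)·(-0.75)) / 3 = 8.75/3 = 2.9167
  S[B,C] = ((2.25)·(-3.25) + (-1.75)·(-0.25) + (0.25)·(1.75) + (-0.75)·(1.75)) / 3 = -7.75/3 = -2.5833
  S[C,C] = ((-3.25)·(-3.25) + (-0.25)·(-0.25) + (1.75)·(1.75) + (1.75)·(1.75)) / 3 = 16.75/3 = 5.5833

S is symmetric (S[j,i] = S[i,j]). Assembling:

S = [[4.3333, 3.1667, -2.5],
 [3.1667, 2.9167, -2.5833],
 [-2.5, -2.5833, 5.5833]]


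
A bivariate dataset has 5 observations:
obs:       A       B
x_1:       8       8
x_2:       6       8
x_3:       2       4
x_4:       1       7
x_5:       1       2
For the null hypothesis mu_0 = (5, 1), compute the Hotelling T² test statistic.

Step 1 — sample mean vector:
  mean(A) = (8 + 6 + 2 + 1 + 1) / 5 = 18/5 = 3.6
  mean(B) = (8 + 8 + 4 + 7 + 2) / 5 = 29/5 = 5.8
  x̄ = (3.6, 5.8),  deviation x̄ - mu_0 = (3.6, 5.8) - (5, 1) = (-1.4, 4.8).

Step 2 — sample covariance matrix, S[i,j] = (1/(n-1)) · Σ_k (x_{k,i} - mean_i) · (x_{k,j} - mean_j), divisor n-1 = 4:
  S[A,A] = ((4.4)·(4.4) + (2.4)·(2.4) + (-1.6)·(-1.6) + (-2.6)·(-2.6) + (-2.6)·(-2.6)) / 4 = 41.2/4 = 10.3
  S[A,B] = ((4.4)·(2.2) + (2.4)·(2.2) + (-1.6)·(-1.8) + (-2.6)·(1.2) + (-2.6)·(-3.8)) / 4 = 24.6/4 = 6.15
  S[B,B] = ((2.2)·(2.2) + (2.2)·(2.2) + (-1.8)·(-1.8) + (1.2)·(1.2) + (-3.8)·(-3.8)) / 4 = 28.8/4 = 7.2
  S = [[10.3, 6.15],
 [6.15, 7.2]].

Step 3 — invert S. det(S) = 10.3·7.2 - (6.15)² = 36.3375.
  S^{-1} = (1/det) · [[d, -b], [-b, a]] = [[0.1981, -0.1692],
 [-0.1692, 0.2835]].

Step 4 — quadratic form (x̄ - mu_0)^T · S^{-1} · (x̄ - mu_0):
  S^{-1} · (x̄ - mu_0) = (-1.0898, 1.5975),
  (x̄ - mu_0)^T · [...] = (-1.4)·(-1.0898) + (4.8)·(1.5975) = 9.1938.

Step 5 — scale by n: T² = 5 · 9.1938 = 45.969.

T² ≈ 45.969


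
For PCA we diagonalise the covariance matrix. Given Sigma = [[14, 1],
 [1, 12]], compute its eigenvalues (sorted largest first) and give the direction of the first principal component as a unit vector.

Step 1 — characteristic polynomial of 2×2 Sigma:
  det(Sigma - λI) = λ² - trace · λ + det = 0.
  trace = 14 + 12 = 26, det = 14·12 - (1)² = 167.
Step 2 — discriminant:
  Δ = trace² - 4·det = 676 - 668 = 8.
Step 3 — eigenvalues:
  λ = (trace ± √Δ)/2 = (26 ± 2.8284)/2,
  λ_1 = 14.4142,  λ_2 = 11.5858.

Step 4 — unit eigenvector for λ_1: solve (Sigma - λ_1 I)v = 0. First row:
  (14 - 14.4142)·v_x + (1)·v_y = 0, i.e. (-0.4142)·v_x + (1)·v_y = 0,
  so v ∝ (b, λ_1 - a) = (1, 0.4142) = u.
  ||u|| = √((1)² + (0.4142)²) = √(1.1716) ≈ 1.0824,
  v_1 = u/||u|| ≈ (0.9239, 0.3827) (||v_1|| = 1).

λ_1 = 14.4142,  λ_2 = 11.5858;  v_1 ≈ (0.9239, 0.3827)


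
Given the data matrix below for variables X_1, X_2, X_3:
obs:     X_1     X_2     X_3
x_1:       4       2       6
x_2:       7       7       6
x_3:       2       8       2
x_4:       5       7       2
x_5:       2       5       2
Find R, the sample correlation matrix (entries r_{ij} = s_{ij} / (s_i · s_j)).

Step 1 — column means:
  mean(X_1) = (4 + 7 + 2 + 5 + 2) / 5 = 20/5 = 4
  mean(X_2) = (2 + 7 + 8 + 7 + 5) / 5 = 29/5 = 5.8
  mean(X_3) = (6 + 6 + 2 + 2 + 2) / 5 = 18/5 = 3.6

Step 2 — sample variances and covariances s[i,j] = (1/(n-1)) · Σ_k (x_{k,i} - mean_i) · (x_{k,j} - mean_j), with n-1 = 4:
  s[X_1,X_1] = ((0)·(0) + (3)·(3) + (-2)·(-2) + (1)·(1) + (-2)·(-2)) / 4 = 18/4 = 4.5
  s[X_1,X_2] = ((0)·(-3.8) + (3)·(1.2) + (-2)·(2.2) + (1)·(1.2) + (-2)·(-0.8)) / 4 = 2/4 = 0.5
  s[X_1,X_3] = ((0)·(2.4) + (3)·(2.4) + (-2)·(-1.6) + (1)·(-1.6) + (-2)·(-1.6)) / 4 = 12/4 = 3
  s[X_2,X_2] = ((-3.8)·(-3.8) + (1.2)·(1.2) + (2.2)·(2.2) + (1.2)·(1.2) + (-0.8)·(-0.8)) / 4 = 22.8/4 = 5.7
  s[X_2,X_3] = ((-3.8)·(2.4) + (1.2)·(2.4) + (2.2)·(-1.6) + (1.2)·(-1.6) + (-0.8)·(-1.6)) / 4 = -10.4/4 = -2.6
  s[X_3,X_3] = ((2.4)·(2.4) + (2.4)·(2.4) + (-1.6)·(-1.6) + (-1.6)·(-1.6) + (-1.6)·(-1.6)) / 4 = 19.2/4 = 4.8
  Sample standard deviations s_i = √(s[i,i]):
  s(X_1) = √(4.5) = 2.1213
  s(X_2) = √(5.7) = 2.3875
  s(X_3) = √(4.8) = 2.1909

Step 3 — r_{ij} = s_{ij} / (s_i · s_j):
  r[X_1,X_1] = 1 (diagonal).
  r[X_1,X_2] = 0.5 / (2.1213 · 2.3875) = 0.5 / 5.0646 = 0.0987
  r[X_1,X_3] = 3 / (2.1213 · 2.1909) = 3 / 4.6476 = 0.6455
  r[X_2,X_2] = 1 (diagonal).
  r[X_2,X_3] = -2.6 / (2.3875 · 2.1909) = -2.6 / 5.2307 = -0.4971
  r[X_3,X_3] = 1 (diagonal).

R is symmetric with unit diagonal. Assembling:

R = [[1, 0.0987, 0.6455],
 [0.0987, 1, -0.4971],
 [0.6455, -0.4971, 1]]


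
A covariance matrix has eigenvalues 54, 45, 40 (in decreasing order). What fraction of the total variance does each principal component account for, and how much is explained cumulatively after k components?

Step 1 — total variance = trace(Sigma) = Σ λ_i = 54 + 45 + 40 = 139.

Step 2 — fraction explained by component i = λ_i / Σ λ:
  PC1: 54/139 = 0.3885
  PC2: 45/139 = 0.3237
  PC3: 40/139 = 0.2878

Step 3 — cumulative fraction after k components = (λ_1 + ... + λ_k) / Σ λ:
  k = 1: 54/139 = 0.3885
  k = 2: (54 + 45)/139 = 99/139 = 0.7122
  k = 3: (54 + 45 + 40)/139 = 139/139 = 1

Summary (fraction, with percent):

explained: PC1 0.3885 (38.85%), PC2 0.3237 (32.37%), PC3 0.2878 (28.78%);  cumulative: 0.3885, 0.7122, 1


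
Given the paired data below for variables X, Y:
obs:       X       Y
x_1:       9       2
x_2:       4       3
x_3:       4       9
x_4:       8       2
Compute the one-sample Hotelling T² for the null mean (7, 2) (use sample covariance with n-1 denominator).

Step 1 — sample mean vector:
  mean(X) = (9 + 4 + 4 + 8) / 4 = 25/4 = 6.25
  mean(Y) = (2 + 3 + 9 + 2) / 4 = 16/4 = 4
  x̄ = (6.25, 4),  deviation x̄ - mu_0 = (6.25, 4) - (7, 2) = (-0.75, 2).

Step 2 — sample covariance matrix, S[i,j] = (1/(n-1)) · Σ_k (x_{k,i} - mean_i) · (x_{k,j} - mean_j), divisor n-1 = 3:
  S[X,X] = ((2.75)·(2.75) + (-2.25)·(-2.25) + (-2.25)·(-2.25) + (1.75)·(1.75)) / 3 = 20.75/3 = 6.9167
  S[X,Y] = ((2.75)·(-2) + (-2.25)·(-1) + (-2.25)·(5) + (1.75)·(-2)) / 3 = -18/3 = -6
  S[Y,Y] = ((-2)·(-2) + (-1)·(-1) + (5)·(5) + (-2)·(-2)) / 3 = 34/3 = 11.3333
  S = [[6.9167, -6],
 [-6, 11.3333]].

Step 3 — invert S. det(S) = 6.9167·11.3333 - (-6)² = 42.3889.
  S^{-1} = (1/det) · [[d, -b], [-b, a]] = [[0.2674, 0.1415],
 [0.1415, 0.1632]].

Step 4 — quadratic form (x̄ - mu_0)^T · S^{-1} · (x̄ - mu_0):
  S^{-1} · (x̄ - mu_0) = (0.0826, 0.2202),
  (x̄ - mu_0)^T · [...] = (-0.75)·(0.0826) + (2)·(0.2202) = 0.3784.

Step 5 — scale by n: T² = 4 · 0.3784 = 1.5138.

T² ≈ 1.5138
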